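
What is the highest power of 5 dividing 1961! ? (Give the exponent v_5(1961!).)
v_5(1961!) = 488

Legendre's formula: v_p(n!) = Σ_{k ≥ 1} ⌊n / p^k⌋. For p = 5, n = 1961, the terms are:
  ⌊1961/5^1⌋ = ⌊1961/5⌋ = 392
  ⌊1961/5^2⌋ = ⌊1961/25⌋ = 78
  ⌊1961/5^3⌋ = ⌊1961/125⌋ = 15
  ⌊1961/5^4⌋ = ⌊1961/625⌋ = 3
(the next term ⌊1961/5^5⌋ = 0, terminating the sum). Summing: v_5(1961!) = 392 + 78 + 15 + 3 = 488.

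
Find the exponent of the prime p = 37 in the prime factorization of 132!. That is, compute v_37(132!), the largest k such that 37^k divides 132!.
v_37(132!) = 3

Legendre's formula: v_p(n!) = Σ_{k ≥ 1} ⌊n / p^k⌋. For p = 37, n = 132, the terms are:
  ⌊132/37^1⌋ = ⌊132/37⌋ = 3
(the next term ⌊132/37^2⌋ = 0, terminating the sum). Summing: v_37(132!) = 3 = 3.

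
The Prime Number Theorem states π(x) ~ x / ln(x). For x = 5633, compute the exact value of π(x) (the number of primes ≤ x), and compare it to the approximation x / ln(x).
π(5633) = 739;  x/ln(x) ≈ 652.24;  relative error ≈ 11.74%.

Directly count primes up to 5633: π(5633) = 739. The PNT approximation gives 5633/ln(5633) ≈ 5633/8.63640 ≈ 652.24. Relative error (π(x) − x/ln(x)) / π(x) ≈ 11.74%; the approximation is known to undercount slightly (Li(x) is a better estimate).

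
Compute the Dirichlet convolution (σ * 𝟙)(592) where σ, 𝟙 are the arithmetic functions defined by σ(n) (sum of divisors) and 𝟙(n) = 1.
(σ * 𝟙)(592) = 2223

Divisors of 592: [1, 2, 4, 8, 16, 37, 74, 148, 296, 592]. For each d | 592:
  d = 1: σ(1) · 𝟙(592/1) = 1 · 1 = 1
  d = 2: σ(2) · 𝟙(592/2) = 3 · 1 = 3
  d = 4: σ(4) · 𝟙(592/4) = 7 · 1 = 7
  d = 8: σ(8) · 𝟙(592/8) = 15 · 1 = 15
  d = 16: σ(16) · 𝟙(592/16) = 31 · 1 = 31
  d = 37: σ(37) · 𝟙(592/37) = 38 · 1 = 38
  d = 74: σ(74) · 𝟙(592/74) = 114 · 1 = 114
  d = 148: σ(148) · 𝟙(592/148) = 266 · 1 = 266
  d = 296: σ(296) · 𝟙(592/296) = 570 · 1 = 570
  d = 592: σ(592) · 𝟙(592/592) = 1178 · 1 = 1178
Summing: (σ * 𝟙)(592) = 1 + 3 + 7 + 15 + 31 + 38 + 114 + 266 + 570 + 1178 = 2223.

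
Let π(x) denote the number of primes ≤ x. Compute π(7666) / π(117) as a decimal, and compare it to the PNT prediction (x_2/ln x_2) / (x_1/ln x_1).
π(7666)/π(117) = 971/30 ≈ 32.3667;  PNT prediction ≈ 34.8843.

π(117) = 30 and π(7666) = 971, so π(7666)/π(117) ≈ 32.3667. The PNT-predicted ratio is (7666/ln(7666)) / (117/ln(117)) ≈ 34.8843. The two agree to within a few percent, as expected.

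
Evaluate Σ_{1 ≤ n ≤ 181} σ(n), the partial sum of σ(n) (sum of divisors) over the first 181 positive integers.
Σ_{n ≤ 181} σ(n) = 27002

Compute σ(n) for each 1 ≤ n ≤ 181: σ(1) = 1, σ(2) = 3, σ(3) = 4, σ(4) = 7, σ(5) = 6, σ(6) = 12, σ(7) = 8, σ(8) = 15, σ(9) = 13, σ(10) = 18, σ(11) = 12, σ(12) = 28, σ(13) = 14, σ(14) = 24, σ(15) = 24, σ(16) = 31, σ(17) = 18, σ(18) = 39, σ(19) = 20, σ(20) = 42, σ(21) = 32, σ(22) = 36, σ(23) = 24, σ(24) = 60, σ(25) = 31, σ(26) = 42, σ(27) = 40, σ(28) = 56, σ(29) = 30, σ(30) = 72, σ(31) = 32, σ(32) = 63, σ(33) = 48, σ(34) = 54, σ(35) = 48, σ(36) = 91, σ(37) = 38, σ(38) = 60, σ(39) = 56, σ(40) = 90, σ(41) = 42, σ(42) = 96, σ(43) = 44, σ(44) = 84, σ(45) = 78, σ(46) = 72, σ(47) = 48, σ(48) = 124, σ(49) = 57, σ(50) = 93, σ(51) = 72, σ(52) = 98, σ(53) = 54, σ(54) = 120, σ(55) = 72, σ(56) = 120, σ(57) = 80, σ(58) = 90, σ(59) = 60, σ(60) = 168, σ(61) = 62, σ(62) = 96, σ(63) = 104, σ(64) = 127, σ(65) = 84, σ(66) = 144, σ(67) = 68, σ(68) = 126, σ(69) = 96, σ(70) = 144, σ(71) = 72, σ(72) = 195, σ(73) = 74, σ(74) = 114, σ(75) = 124, σ(76) = 140, σ(77) = 96, σ(78) = 168, σ(79) = 80, σ(80) = 186, σ(81) = 121, σ(82) = 126, σ(83) = 84, σ(84) = 224, σ(85) = 108, σ(86) = 132, σ(87) = 120, σ(88) = 180, σ(89) = 90, σ(90) = 234, σ(91) = 112, σ(92) = 168, σ(93) = 128, σ(94) = 144, σ(95) = 120, σ(96) = 252, σ(97) = 98, σ(98) = 171, σ(99) = 156, σ(100) = 217, σ(101) = 102, σ(102) = 216, σ(103) = 104, σ(104) = 210, σ(105) = 192, σ(106) = 162, σ(107) = 108, σ(108) = 280, σ(109) = 110, σ(110) = 216, σ(111) = 152, σ(112) = 248, σ(113) = 114, σ(114) = 240, σ(115) = 144, σ(116) = 210, σ(117) = 182, σ(118) = 180, σ(119) = 144, σ(120) = 360, σ(121) = 133, σ(122) = 186, σ(123) = 168, σ(124) = 224, σ(125) = 156, σ(126) = 312, σ(127) = 128, σ(128) = 255, σ(129) = 176, σ(130) = 252, σ(131) = 132, σ(132) = 336, σ(133) = 160, σ(134) = 204, σ(135) = 240, σ(136) = 270, σ(137) = 138, σ(138) = 288, σ(139) = 140, σ(140) = 336, σ(141) = 192, σ(142) = 216, σ(143) = 168, σ(144) = 403, σ(145) = 180, σ(146) = 222, σ(147) = 228, σ(148) = 266, σ(149) = 150, σ(150) = 372, σ(151) = 152, σ(152) = 300, σ(153) = 234, σ(154) = 288, σ(155) = 192, σ(156) = 392, σ(157) = 158, σ(158) = 240, σ(159) = 216, σ(160) = 378, σ(161) = 192, σ(162) = 363, σ(163) = 164, σ(164) = 294, σ(165) = 288, σ(166) = 252, σ(167) = 168, σ(168) = 480, σ(169) = 183, σ(170) = 324, σ(171) = 260, σ(172) = 308, σ(173) = 174, σ(174) = 360, σ(175) = 248, σ(176) = 372, σ(177) = 240, σ(178) = 270, σ(179) = 180, σ(180) = 546, σ(181) = 182. Summing all 181 values: 27002. (Average order: Σ_{n ≤ x} σ(n) ~ (π²/12) x². For x = 181, (π²/12)·181² ≈ 26944.84.)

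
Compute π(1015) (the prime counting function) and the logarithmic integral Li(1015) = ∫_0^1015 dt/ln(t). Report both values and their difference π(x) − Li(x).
π(1015) = 170;  Li(1015) ≈ 179.78;  π(x) − Li(x) ≈ -9.78.

Direct count of primes ≤ 1015 gives π(1015) = 170. Numerical evaluation of the logarithmic integral gives Li(1015) ≈ 179.78. The difference π(x) − Li(x) ≈ -9.78 is typically negative for small/moderate x (Li(x) overestimates), though Littlewood's theorem shows this sign changes infinitely often.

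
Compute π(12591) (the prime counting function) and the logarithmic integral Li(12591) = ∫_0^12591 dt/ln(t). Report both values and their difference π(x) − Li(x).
π(12591) = 1504;  Li(12591) ≈ 1523.86;  π(x) − Li(x) ≈ -19.86.

Direct count of primes ≤ 12591 gives π(12591) = 1504. Numerical evaluation of the logarithmic integral gives Li(12591) ≈ 1523.86. The difference π(x) − Li(x) ≈ -19.86 is typically negative for small/moderate x (Li(x) overestimates), though Littlewood's theorem shows this sign changes infinitely often.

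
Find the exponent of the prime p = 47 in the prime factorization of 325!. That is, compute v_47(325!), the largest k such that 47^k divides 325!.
v_47(325!) = 6

Legendre's formula: v_p(n!) = Σ_{k ≥ 1} ⌊n / p^k⌋. For p = 47, n = 325, the terms are:
  ⌊325/47^1⌋ = ⌊325/47⌋ = 6
(the next term ⌊325/47^2⌋ = 0, terminating the sum). Summing: v_47(325!) = 6 = 6.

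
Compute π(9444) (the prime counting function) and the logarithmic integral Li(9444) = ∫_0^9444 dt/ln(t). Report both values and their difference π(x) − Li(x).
π(9444) = 1170;  Li(9444) ≈ 1185.58;  π(x) − Li(x) ≈ -15.58.

Direct count of primes ≤ 9444 gives π(9444) = 1170. Numerical evaluation of the logarithmic integral gives Li(9444) ≈ 1185.58. The difference π(x) − Li(x) ≈ -15.58 is typically negative for small/moderate x (Li(x) overestimates), though Littlewood's theorem shows this sign changes infinitely often.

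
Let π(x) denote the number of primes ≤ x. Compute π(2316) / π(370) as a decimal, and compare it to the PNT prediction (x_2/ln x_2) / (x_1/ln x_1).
π(2316)/π(370) = 344/73 ≈ 4.7123;  PNT prediction ≈ 4.7777.

π(370) = 73 and π(2316) = 344, so π(2316)/π(370) ≈ 4.7123. The PNT-predicted ratio is (2316/ln(2316)) / (370/ln(370)) ≈ 4.7777. The two agree to within a few percent, as expected.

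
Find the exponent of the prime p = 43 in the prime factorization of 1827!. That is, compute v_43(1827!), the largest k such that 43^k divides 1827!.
v_43(1827!) = 42

Legendre's formula: v_p(n!) = Σ_{k ≥ 1} ⌊n / p^k⌋. For p = 43, n = 1827, the terms are:
  ⌊1827/43^1⌋ = ⌊1827/43⌋ = 42
(the next term ⌊1827/43^2⌋ = 0, terminating the sum). Summing: v_43(1827!) = 42 = 42.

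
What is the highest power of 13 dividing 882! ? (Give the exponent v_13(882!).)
v_13(882!) = 72

Legendre's formula: v_p(n!) = Σ_{k ≥ 1} ⌊n / p^k⌋. For p = 13, n = 882, the terms are:
  ⌊882/13^1⌋ = ⌊882/13⌋ = 67
  ⌊882/13^2⌋ = ⌊882/169⌋ = 5
(the next term ⌊882/13^3⌋ = 0, terminating the sum). Summing: v_13(882!) = 67 + 5 = 72.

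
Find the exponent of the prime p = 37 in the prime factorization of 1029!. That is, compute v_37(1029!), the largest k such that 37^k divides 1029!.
v_37(1029!) = 27

Legendre's formula: v_p(n!) = Σ_{k ≥ 1} ⌊n / p^k⌋. For p = 37, n = 1029, the terms are:
  ⌊1029/37^1⌋ = ⌊1029/37⌋ = 27
(the next term ⌊1029/37^2⌋ = 0, terminating the sum). Summing: v_37(1029!) = 27 = 27.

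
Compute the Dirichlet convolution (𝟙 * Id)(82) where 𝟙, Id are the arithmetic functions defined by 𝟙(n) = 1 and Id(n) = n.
(𝟙 * Id)(82) = 126

Divisors of 82: [1, 2, 41, 82]. For each d | 82:
  d = 1: 𝟙(1) · Id(82/1) = 1 · 82 = 82
  d = 2: 𝟙(2) · Id(82/2) = 1 · 41 = 41
  d = 41: 𝟙(41) · Id(82/41) = 1 · 2 = 2
  d = 82: 𝟙(82) · Id(82/82) = 1 · 1 = 1
Summing: (𝟙 * Id)(82) = 82 + 41 + 2 + 1 = 126.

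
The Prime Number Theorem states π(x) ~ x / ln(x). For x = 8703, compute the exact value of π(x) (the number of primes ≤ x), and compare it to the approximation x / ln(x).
π(8703) = 1084;  x/ln(x) ≈ 959.39;  relative error ≈ 11.50%.

Directly count primes up to 8703: π(8703) = 1084. The PNT approximation gives 8703/ln(8703) ≈ 8703/9.07142 ≈ 959.39. Relative error (π(x) − x/ln(x)) / π(x) ≈ 11.50%; the approximation is known to undercount slightly (Li(x) is a better estimate).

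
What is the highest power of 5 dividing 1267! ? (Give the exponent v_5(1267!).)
v_5(1267!) = 315

Legendre's formula: v_p(n!) = Σ_{k ≥ 1} ⌊n / p^k⌋. For p = 5, n = 1267, the terms are:
  ⌊1267/5^1⌋ = ⌊1267/5⌋ = 253
  ⌊1267/5^2⌋ = ⌊1267/25⌋ = 50
  ⌊1267/5^3⌋ = ⌊1267/125⌋ = 10
  ⌊1267/5^4⌋ = ⌊1267/625⌋ = 2
(the next term ⌊1267/5^5⌋ = 0, terminating the sum). Summing: v_5(1267!) = 253 + 50 + 10 + 2 = 315.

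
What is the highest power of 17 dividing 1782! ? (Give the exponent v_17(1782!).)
v_17(1782!) = 110

Legendre's formula: v_p(n!) = Σ_{k ≥ 1} ⌊n / p^k⌋. For p = 17, n = 1782, the terms are:
  ⌊1782/17^1⌋ = ⌊1782/17⌋ = 104
  ⌊1782/17^2⌋ = ⌊1782/289⌋ = 6
(the next term ⌊1782/17^3⌋ = 0, terminating the sum). Summing: v_17(1782!) = 104 + 6 = 110.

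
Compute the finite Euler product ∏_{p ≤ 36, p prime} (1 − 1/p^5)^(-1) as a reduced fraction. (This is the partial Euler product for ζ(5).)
∏ = 1910589921595024369341325427716514697147265/1842548811291065574051999987500114856101888

The primes p ≤ 36 are [2, 3, 5, 7, 11, 13, 17, 19, 23, 29, 31]. For each prime, (1 − 1/p^5)^(-1) = p^5 / (p^5 − 1). The product is (1 − 1/2^5)^(-1), (1 − 1/3^5)^(-1), (1 − 1/5^5)^(-1), (1 − 1/7^5)^(-1), (1 − 1/11^5)^(-1), (1 − 1/13^5)^(-1), (1 − 1/17^5)^(-1), (1 − 1/19^5)^(-1), (1 − 1/23^5)^(-1), (1 − 1/29^5)^(-1), (1 − 1/31^5)^(-1) = ∏ p^5 / (p^5 − 1) = 1910589921595024369341325427716514697147265/1842548811291065574051999987500114856101888.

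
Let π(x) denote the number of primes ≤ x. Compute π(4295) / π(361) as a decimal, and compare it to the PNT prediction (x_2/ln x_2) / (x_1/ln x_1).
π(4295)/π(361) = 589/72 ≈ 8.1806;  PNT prediction ≈ 8.3755.

π(361) = 72 and π(4295) = 589, so π(4295)/π(361) ≈ 8.1806. The PNT-predicted ratio is (4295/ln(4295)) / (361/ln(361)) ≈ 8.3755. The two agree to within a few percent, as expected.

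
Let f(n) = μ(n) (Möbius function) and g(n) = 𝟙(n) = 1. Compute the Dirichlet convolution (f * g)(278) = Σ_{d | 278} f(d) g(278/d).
(μ * 𝟙)(278) = 0

Divisors of 278: [1, 2, 139, 278]. For each d | 278:
  d = 1: μ(1) · 𝟙(278/1) = 1 · 1 = 1
  d = 2: μ(2) · 𝟙(278/2) = -1 · 1 = -1
  d = 139: μ(139) · 𝟙(278/139) = -1 · 1 = -1
  d = 278: μ(278) · 𝟙(278/278) = 1 · 1 = 1
Summing: (μ * 𝟙)(278) = 1 + -1 + -1 + 1 = 0.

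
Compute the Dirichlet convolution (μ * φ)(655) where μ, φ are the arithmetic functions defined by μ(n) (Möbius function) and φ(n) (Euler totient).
(μ * φ)(655) = 387

Divisors of 655: [1, 5, 131, 655]. For each d | 655:
  d = 1: μ(1) · φ(655/1) = 1 · 520 = 520
  d = 5: μ(5) · φ(655/5) = -1 · 130 = -130
  d = 131: μ(131) · φ(655/131) = -1 · 4 = -4
  d = 655: μ(655) · φ(655/655) = 1 · 1 = 1
Summing: (μ * φ)(655) = 520 + -130 + -4 + 1 = 387.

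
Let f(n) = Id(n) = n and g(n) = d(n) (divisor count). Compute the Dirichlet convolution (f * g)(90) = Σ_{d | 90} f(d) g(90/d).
(Id * d)(90) = 504

Divisors of 90: [1, 2, 3, 5, 6, 9, 10, 15, 18, 30, 45, 90]. For each d | 90:
  d = 1: Id(1) · d(90/1) = 1 · 12 = 12
  d = 2: Id(2) · d(90/2) = 2 · 6 = 12
  d = 3: Id(3) · d(90/3) = 3 · 8 = 24
  d = 5: Id(5) · d(90/5) = 5 · 6 = 30
  d = 6: Id(6) · d(90/6) = 6 · 4 = 24
  d = 9: Id(9) · d(90/9) = 9 · 4 = 36
  d = 10: Id(10) · d(90/10) = 10 · 3 = 30
  d = 15: Id(15) · d(90/15) = 15 · 4 = 60
  d = 18: Id(18) · d(90/18) = 18 · 2 = 36
  d = 30: Id(30) · d(90/30) = 30 · 2 = 60
  d = 45: Id(45) · d(90/45) = 45 · 2 = 90
  d = 90: Id(90) · d(90/90) = 90 · 1 = 90
Summing: (Id * d)(90) = 12 + 12 + 24 + 30 + 24 + 36 + 30 + 60 + 36 + 60 + 90 + 90 = 504.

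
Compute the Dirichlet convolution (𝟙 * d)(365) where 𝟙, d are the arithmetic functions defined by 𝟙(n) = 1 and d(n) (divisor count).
(𝟙 * d)(365) = 9

Divisors of 365: [1, 5, 73, 365]. For each d | 365:
  d = 1: 𝟙(1) · d(365/1) = 1 · 4 = 4
  d = 5: 𝟙(5) · d(365/5) = 1 · 2 = 2
  d = 73: 𝟙(73) · d(365/73) = 1 · 2 = 2
  d = 365: 𝟙(365) · d(365/365) = 1 · 1 = 1
Summing: (𝟙 * d)(365) = 4 + 2 + 2 + 1 = 9.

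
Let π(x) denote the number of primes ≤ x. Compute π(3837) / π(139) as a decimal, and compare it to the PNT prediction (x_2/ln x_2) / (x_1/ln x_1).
π(3837)/π(139) = 532/34 ≈ 15.6471;  PNT prediction ≈ 16.5057.

π(139) = 34 and π(3837) = 532, so π(3837)/π(139) ≈ 15.6471. The PNT-predicted ratio is (3837/ln(3837)) / (139/ln(139)) ≈ 16.5057. The two agree to within a few percent, as expected.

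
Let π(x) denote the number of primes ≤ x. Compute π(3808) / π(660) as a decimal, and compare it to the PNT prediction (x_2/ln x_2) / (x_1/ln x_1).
π(3808)/π(660) = 529/120 ≈ 4.4083;  PNT prediction ≈ 4.5432.

π(660) = 120 and π(3808) = 529, so π(3808)/π(660) ≈ 4.4083. The PNT-predicted ratio is (3808/ln(3808)) / (660/ln(660)) ≈ 4.5432. The two agree to within a few percent, as expected.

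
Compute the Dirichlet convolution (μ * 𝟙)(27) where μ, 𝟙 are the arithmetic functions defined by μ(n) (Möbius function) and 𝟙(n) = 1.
(μ * 𝟙)(27) = 0

Divisors of 27: [1, 3, 9, 27]. For each d | 27:
  d = 1: μ(1) · 𝟙(27/1) = 1 · 1 = 1
  d = 3: μ(3) · 𝟙(27/3) = -1 · 1 = -1
  d = 9: μ(9) · 𝟙(27/9) = 0 · 1 = 0
  d = 27: μ(27) · 𝟙(27/27) = 0 · 1 = 0
Summing: (μ * 𝟙)(27) = 1 + -1 + 0 + 0 = 0.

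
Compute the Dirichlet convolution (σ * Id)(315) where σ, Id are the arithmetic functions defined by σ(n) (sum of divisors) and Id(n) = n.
(σ * Id)(315) = 5610

Divisors of 315: [1, 3, 5, 7, 9, 15, 21, 35, 45, 63, 105, 315]. For each d | 315:
  d = 1: σ(1) · Id(315/1) = 1 · 315 = 315
  d = 3: σ(3) · Id(315/3) = 4 · 105 = 420
  d = 5: σ(5) · Id(315/5) = 6 · 63 = 378
  d = 7: σ(7) · Id(315/7) = 8 · 45 = 360
  d = 9: σ(9) · Id(315/9) = 13 · 35 = 455
  d = 15: σ(15) · Id(315/15) = 24 · 21 = 504
  d = 21: σ(21) · Id(315/21) = 32 · 15 = 480
  d = 35: σ(35) · Id(315/35) = 48 · 9 = 432
  d = 45: σ(45) · Id(315/45) = 78 · 7 = 546
  d = 63: σ(63) · Id(315/63) = 104 · 5 = 520
  d = 105: σ(105) · Id(315/105) = 192 · 3 = 576
  d = 315: σ(315) · Id(315/315) = 624 · 1 = 624
Summing: (σ * Id)(315) = 315 + 420 + 378 + 360 + 455 + 504 + 480 + 432 + 546 + 520 + 576 + 624 = 5610.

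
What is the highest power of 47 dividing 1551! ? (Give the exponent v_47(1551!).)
v_47(1551!) = 33

Legendre's formula: v_p(n!) = Σ_{k ≥ 1} ⌊n / p^k⌋. For p = 47, n = 1551, the terms are:
  ⌊1551/47^1⌋ = ⌊1551/47⌋ = 33
(the next term ⌊1551/47^2⌋ = 0, terminating the sum). Summing: v_47(1551!) = 33 = 33.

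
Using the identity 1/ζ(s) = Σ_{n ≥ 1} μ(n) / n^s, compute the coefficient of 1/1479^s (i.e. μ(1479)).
μ(1479) = -1

Factor n = 1479 = 3 · 17 · 29. μ(n) = 0 if any exponent ≥ 2 (not squarefree); otherwise μ(n) = (−1)^{ω(n)} where ω(n) is the number of distinct prime factors. Applying: μ(1479) = -1.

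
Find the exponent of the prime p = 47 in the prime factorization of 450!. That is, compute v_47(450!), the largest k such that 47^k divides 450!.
v_47(450!) = 9

Legendre's formula: v_p(n!) = Σ_{k ≥ 1} ⌊n / p^k⌋. For p = 47, n = 450, the terms are:
  ⌊450/47^1⌋ = ⌊450/47⌋ = 9
(the next term ⌊450/47^2⌋ = 0, terminating the sum). Summing: v_47(450!) = 9 = 9.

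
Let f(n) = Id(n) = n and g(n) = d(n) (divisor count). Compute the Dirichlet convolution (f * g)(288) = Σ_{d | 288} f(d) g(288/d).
(Id * d)(288) = 2160

Divisors of 288: [1, 2, 3, 4, 6, 8, 9, 12, 16, 18, 24, 32, 36, 48, 72, 96, 144, 288]. For each d | 288:
  d = 1: Id(1) · d(288/1) = 1 · 18 = 18
  d = 2: Id(2) · d(288/2) = 2 · 15 = 30
  d = 3: Id(3) · d(288/3) = 3 · 12 = 36
  d = 4: Id(4) · d(288/4) = 4 · 12 = 48
  d = 6: Id(6) · d(288/6) = 6 · 10 = 60
  d = 8: Id(8) · d(288/8) = 8 · 9 = 72
  d = 9: Id(9) · d(288/9) = 9 · 6 = 54
  d = 12: Id(12) · d(288/12) = 12 · 8 = 96
  d = 16: Id(16) · d(288/16) = 16 · 6 = 96
  d = 18: Id(18) · d(288/18) = 18 · 5 = 90
  d = 24: Id(24) · d(288/24) = 24 · 6 = 144
  d = 32: Id(32) · d(288/32) = 32 · 3 = 96
  d = 36: Id(36) · d(288/36) = 36 · 4 = 144
  d = 48: Id(48) · d(288/48) = 48 · 4 = 192
  d = 72: Id(72) · d(288/72) = 72 · 3 = 216
  d = 96: Id(96) · d(288/96) = 96 · 2 = 192
  d = 144: Id(144) · d(288/144) = 144 · 2 = 288
  d = 288: Id(288) · d(288/288) = 288 · 1 = 288
Summing: (Id * d)(288) = 18 + 30 + 36 + 48 + 60 + 72 + 54 + 96 + 96 + 90 + 144 + 96 + 144 + 192 + 216 + 192 + 288 + 288 = 2160.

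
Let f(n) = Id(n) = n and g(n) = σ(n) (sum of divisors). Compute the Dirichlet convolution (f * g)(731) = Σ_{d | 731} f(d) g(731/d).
(Id * σ)(731) = 3045

Divisors of 731: [1, 17, 43, 731]. For each d | 731:
  d = 1: Id(1) · σ(731/1) = 1 · 792 = 792
  d = 17: Id(17) · σ(731/17) = 17 · 44 = 748
  d = 43: Id(43) · σ(731/43) = 43 · 18 = 774
  d = 731: Id(731) · σ(731/731) = 731 · 1 = 731
Summing: (Id * σ)(731) = 792 + 748 + 774 + 731 = 3045.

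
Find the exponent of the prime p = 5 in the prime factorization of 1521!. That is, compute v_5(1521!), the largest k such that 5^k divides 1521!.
v_5(1521!) = 378

Legendre's formula: v_p(n!) = Σ_{k ≥ 1} ⌊n / p^k⌋. For p = 5, n = 1521, the terms are:
  ⌊1521/5^1⌋ = ⌊1521/5⌋ = 304
  ⌊1521/5^2⌋ = ⌊1521/25⌋ = 60
  ⌊1521/5^3⌋ = ⌊1521/125⌋ = 12
  ⌊1521/5^4⌋ = ⌊1521/625⌋ = 2
(the next term ⌊1521/5^5⌋ = 0, terminating the sum). Summing: v_5(1521!) = 304 + 60 + 12 + 2 = 378.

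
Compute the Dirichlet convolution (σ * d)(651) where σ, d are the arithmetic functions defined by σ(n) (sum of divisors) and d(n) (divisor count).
(σ * d)(651) = 2040

Divisors of 651: [1, 3, 7, 21, 31, 93, 217, 651]. For each d | 651:
  d = 1: σ(1) · d(651/1) = 1 · 8 = 8
  d = 3: σ(3) · d(651/3) = 4 · 4 = 16
  d = 7: σ(7) · d(651/7) = 8 · 4 = 32
  d = 21: σ(21) · d(651/21) = 32 · 2 = 64
  d = 31: σ(31) · d(651/31) = 32 · 4 = 128
  d = 93: σ(93) · d(651/93) = 128 · 2 = 256
  d = 217: σ(217) · d(651/217) = 256 · 2 = 512
  d = 651: σ(651) · d(651/651) = 1024 · 1 = 1024
Summing: (σ * d)(651) = 8 + 16 + 32 + 64 + 128 + 256 + 512 + 1024 = 2040.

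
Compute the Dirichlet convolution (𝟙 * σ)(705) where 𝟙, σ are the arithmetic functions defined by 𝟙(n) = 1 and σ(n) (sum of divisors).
(𝟙 * σ)(705) = 1715

Divisors of 705: [1, 3, 5, 15, 47, 141, 235, 705]. For each d | 705:
  d = 1: 𝟙(1) · σ(705/1) = 1 · 1152 = 1152
  d = 3: 𝟙(3) · σ(705/3) = 1 · 288 = 288
  d = 5: 𝟙(5) · σ(705/5) = 1 · 192 = 192
  d = 15: 𝟙(15) · σ(705/15) = 1 · 48 = 48
  d = 47: 𝟙(47) · σ(705/47) = 1 · 24 = 24
  d = 141: 𝟙(141) · σ(705/141) = 1 · 6 = 6
  d = 235: 𝟙(235) · σ(705/235) = 1 · 4 = 4
  d = 705: 𝟙(705) · σ(705/705) = 1 · 1 = 1
Summing: (𝟙 * σ)(705) = 1152 + 288 + 192 + 48 + 24 + 6 + 4 + 1 = 1715.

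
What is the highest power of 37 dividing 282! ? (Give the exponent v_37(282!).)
v_37(282!) = 7

Legendre's formula: v_p(n!) = Σ_{k ≥ 1} ⌊n / p^k⌋. For p = 37, n = 282, the terms are:
  ⌊282/37^1⌋ = ⌊282/37⌋ = 7
(the next term ⌊282/37^2⌋ = 0, terminating the sum). Summing: v_37(282!) = 7 = 7.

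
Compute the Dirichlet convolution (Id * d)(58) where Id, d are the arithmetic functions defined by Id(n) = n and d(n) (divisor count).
(Id * d)(58) = 124

Divisors of 58: [1, 2, 29, 58]. For each d | 58:
  d = 1: Id(1) · d(58/1) = 1 · 4 = 4
  d = 2: Id(2) · d(58/2) = 2 · 2 = 4
  d = 29: Id(29) · d(58/29) = 29 · 2 = 58
  d = 58: Id(58) · d(58/58) = 58 · 1 = 58
Summing: (Id * d)(58) = 4 + 4 + 58 + 58 = 124.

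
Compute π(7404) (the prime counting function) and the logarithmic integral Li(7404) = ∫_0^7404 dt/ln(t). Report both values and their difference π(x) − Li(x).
π(7404) = 939;  Li(7404) ≈ 959.82;  π(x) − Li(x) ≈ -20.82.

Direct count of primes ≤ 7404 gives π(7404) = 939. Numerical evaluation of the logarithmic integral gives Li(7404) ≈ 959.82. The difference π(x) − Li(x) ≈ -20.82 is typically negative for small/moderate x (Li(x) overestimates), though Littlewood's theorem shows this sign changes infinitely often.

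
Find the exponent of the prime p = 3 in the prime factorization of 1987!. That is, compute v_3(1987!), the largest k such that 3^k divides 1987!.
v_3(1987!) = 989

Legendre's formula: v_p(n!) = Σ_{k ≥ 1} ⌊n / p^k⌋. For p = 3, n = 1987, the terms are:
  ⌊1987/3^1⌋ = ⌊1987/3⌋ = 662
  ⌊1987/3^2⌋ = ⌊1987/9⌋ = 220
  ⌊1987/3^3⌋ = ⌊1987/27⌋ = 73
  ⌊1987/3^4⌋ = ⌊1987/81⌋ = 24
  ⌊1987/3^5⌋ = ⌊1987/243⌋ = 8
  ⌊1987/3^6⌋ = ⌊1987/729⌋ = 2
(the next term ⌊1987/3^7⌋ = 0, terminating the sum). Summing: v_3(1987!) = 662 + 220 + 73 + 24 + 8 + 2 = 989.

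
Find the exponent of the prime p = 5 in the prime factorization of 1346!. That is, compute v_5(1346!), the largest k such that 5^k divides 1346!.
v_5(1346!) = 334

Legendre's formula: v_p(n!) = Σ_{k ≥ 1} ⌊n / p^k⌋. For p = 5, n = 1346, the terms are:
  ⌊1346/5^1⌋ = ⌊1346/5⌋ = 269
  ⌊1346/5^2⌋ = ⌊1346/25⌋ = 53
  ⌊1346/5^3⌋ = ⌊1346/125⌋ = 10
  ⌊1346/5^4⌋ = ⌊1346/625⌋ = 2
(the next term ⌊1346/5^5⌋ = 0, terminating the sum). Summing: v_5(1346!) = 269 + 53 + 10 + 2 = 334.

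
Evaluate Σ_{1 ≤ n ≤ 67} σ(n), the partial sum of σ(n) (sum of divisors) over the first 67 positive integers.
Σ_{n ≤ 67} σ(n) = 3699

Compute σ(n) for each 1 ≤ n ≤ 67: σ(1) = 1, σ(2) = 3, σ(3) = 4, σ(4) = 7, σ(5) = 6, σ(6) = 12, σ(7) = 8, σ(8) = 15, σ(9) = 13, σ(10) = 18, σ(11) = 12, σ(12) = 28, σ(13) = 14, σ(14) = 24, σ(15) = 24, σ(16) = 31, σ(17) = 18, σ(18) = 39, σ(19) = 20, σ(20) = 42, σ(21) = 32, σ(22) = 36, σ(23) = 24, σ(24) = 60, σ(25) = 31, σ(26) = 42, σ(27) = 40, σ(28) = 56, σ(29) = 30, σ(30) = 72, σ(31) = 32, σ(32) = 63, σ(33) = 48, σ(34) = 54, σ(35) = 48, σ(36) = 91, σ(37) = 38, σ(38) = 60, σ(39) = 56, σ(40) = 90, σ(41) = 42, σ(42) = 96, σ(43) = 44, σ(44) = 84, σ(45) = 78, σ(46) = 72, σ(47) = 48, σ(48) = 124, σ(49) = 57, σ(50) = 93, σ(51) = 72, σ(52) = 98, σ(53) = 54, σ(54) = 120, σ(55) = 72, σ(56) = 120, σ(57) = 80, σ(58) = 90, σ(59) = 60, σ(60) = 168, σ(61) = 62, σ(62) = 96, σ(63) = 104, σ(64) = 127, σ(65) = 84, σ(66) = 144, σ(67) = 68. Summing all 67 values: 3699. (Average order: Σ_{n ≤ x} σ(n) ~ (π²/12) x². For x = 67, (π²/12)·67² ≈ 3692.05.)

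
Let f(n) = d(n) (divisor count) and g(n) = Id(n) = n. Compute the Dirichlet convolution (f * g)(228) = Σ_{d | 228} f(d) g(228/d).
(d * Id)(228) = 1155

Divisors of 228: [1, 2, 3, 4, 6, 12, 19, 38, 57, 76, 114, 228]. For each d | 228:
  d = 1: d(1) · Id(228/1) = 1 · 228 = 228
  d = 2: d(2) · Id(228/2) = 2 · 114 = 228
  d = 3: d(3) · Id(228/3) = 2 · 76 = 152
  d = 4: d(4) · Id(228/4) = 3 · 57 = 171
  d = 6: d(6) · Id(228/6) = 4 · 38 = 152
  d = 12: d(12) · Id(228/12) = 6 · 19 = 114
  d = 19: d(19) · Id(228/19) = 2 · 12 = 24
  d = 38: d(38) · Id(228/38) = 4 · 6 = 24
  d = 57: d(57) · Id(228/57) = 4 · 4 = 16
  d = 76: d(76) · Id(228/76) = 6 · 3 = 18
  d = 114: d(114) · Id(228/114) = 8 · 2 = 16
  d = 228: d(228) · Id(228/228) = 12 · 1 = 12
Summing: (d * Id)(228) = 228 + 228 + 152 + 171 + 152 + 114 + 24 + 24 + 16 + 18 + 16 + 12 = 1155.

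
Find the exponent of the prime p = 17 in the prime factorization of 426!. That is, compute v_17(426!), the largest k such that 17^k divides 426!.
v_17(426!) = 26

Legendre's formula: v_p(n!) = Σ_{k ≥ 1} ⌊n / p^k⌋. For p = 17, n = 426, the terms are:
  ⌊426/17^1⌋ = ⌊426/17⌋ = 25
  ⌊426/17^2⌋ = ⌊426/289⌋ = 1
(the next term ⌊426/17^3⌋ = 0, terminating the sum). Summing: v_17(426!) = 25 + 1 = 26.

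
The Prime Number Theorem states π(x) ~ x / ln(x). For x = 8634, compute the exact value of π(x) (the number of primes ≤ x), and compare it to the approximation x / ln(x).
π(8634) = 1075;  x/ln(x) ≈ 952.62;  relative error ≈ 11.38%.

Directly count primes up to 8634: π(8634) = 1075. The PNT approximation gives 8634/ln(8634) ≈ 8634/9.06346 ≈ 952.62. Relative error (π(x) − x/ln(x)) / π(x) ≈ 11.38%; the approximation is known to undercount slightly (Li(x) is a better estimate).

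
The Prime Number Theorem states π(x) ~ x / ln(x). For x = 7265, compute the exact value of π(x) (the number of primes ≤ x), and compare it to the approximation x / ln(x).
π(7265) = 928;  x/ln(x) ≈ 817.13;  relative error ≈ 11.95%.

Directly count primes up to 7265: π(7265) = 928. The PNT approximation gives 7265/ln(7265) ≈ 7265/8.89082 ≈ 817.13. Relative error (π(x) − x/ln(x)) / π(x) ≈ 11.95%; the approximation is known to undercount slightly (Li(x) is a better estimate).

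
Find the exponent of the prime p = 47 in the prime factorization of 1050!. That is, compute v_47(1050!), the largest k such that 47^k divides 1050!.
v_47(1050!) = 22

Legendre's formula: v_p(n!) = Σ_{k ≥ 1} ⌊n / p^k⌋. For p = 47, n = 1050, the terms are:
  ⌊1050/47^1⌋ = ⌊1050/47⌋ = 22
(the next term ⌊1050/47^2⌋ = 0, terminating the sum). Summing: v_47(1050!) = 22 = 22.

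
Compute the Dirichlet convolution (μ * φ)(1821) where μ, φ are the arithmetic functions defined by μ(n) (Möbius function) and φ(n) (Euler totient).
(μ * φ)(1821) = 605

Divisors of 1821: [1, 3, 607, 1821]. For each d | 1821:
  d = 1: μ(1) · φ(1821/1) = 1 · 1212 = 1212
  d = 3: μ(3) · φ(1821/3) = -1 · 606 = -606
  d = 607: μ(607) · φ(1821/607) = -1 · 2 = -2
  d = 1821: μ(1821) · φ(1821/1821) = 1 · 1 = 1
Summing: (μ * φ)(1821) = 1212 + -606 + -2 + 1 = 605.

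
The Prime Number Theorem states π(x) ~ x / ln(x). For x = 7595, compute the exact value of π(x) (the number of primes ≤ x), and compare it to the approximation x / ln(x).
π(7595) = 965;  x/ln(x) ≈ 850.00;  relative error ≈ 11.92%.

Directly count primes up to 7595: π(7595) = 965. The PNT approximation gives 7595/ln(7595) ≈ 7595/8.93525 ≈ 850.00. Relative error (π(x) − x/ln(x)) / π(x) ≈ 11.92%; the approximation is known to undercount slightly (Li(x) is a better estimate).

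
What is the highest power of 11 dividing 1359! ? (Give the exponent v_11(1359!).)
v_11(1359!) = 135

Legendre's formula: v_p(n!) = Σ_{k ≥ 1} ⌊n / p^k⌋. For p = 11, n = 1359, the terms are:
  ⌊1359/11^1⌋ = ⌊1359/11⌋ = 123
  ⌊1359/11^2⌋ = ⌊1359/121⌋ = 11
  ⌊1359/11^3⌋ = ⌊1359/1331⌋ = 1
(the next term ⌊1359/11^4⌋ = 0, terminating the sum). Summing: v_11(1359!) = 123 + 11 + 1 = 135.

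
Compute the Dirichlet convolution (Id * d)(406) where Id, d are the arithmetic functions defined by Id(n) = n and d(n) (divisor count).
(Id * d)(406) = 1116

Divisors of 406: [1, 2, 7, 14, 29, 58, 203, 406]. For each d | 406:
  d = 1: Id(1) · d(406/1) = 1 · 8 = 8
  d = 2: Id(2) · d(406/2) = 2 · 4 = 8
  d = 7: Id(7) · d(406/7) = 7 · 4 = 28
  d = 14: Id(14) · d(406/14) = 14 · 2 = 28
  d = 29: Id(29) · d(406/29) = 29 · 4 = 116
  d = 58: Id(58) · d(406/58) = 58 · 2 = 116
  d = 203: Id(203) · d(406/203) = 203 · 2 = 406
  d = 406: Id(406) · d(406/406) = 406 · 1 = 406
Summing: (Id * d)(406) = 8 + 8 + 28 + 28 + 116 + 116 + 406 + 406 = 1116.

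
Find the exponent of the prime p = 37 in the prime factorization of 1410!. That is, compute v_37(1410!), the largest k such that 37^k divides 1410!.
v_37(1410!) = 39

Legendre's formula: v_p(n!) = Σ_{k ≥ 1} ⌊n / p^k⌋. For p = 37, n = 1410, the terms are:
  ⌊1410/37^1⌋ = ⌊1410/37⌋ = 38
  ⌊1410/37^2⌋ = ⌊1410/1369⌋ = 1
(the next term ⌊1410/37^3⌋ = 0, terminating the sum). Summing: v_37(1410!) = 38 + 1 = 39.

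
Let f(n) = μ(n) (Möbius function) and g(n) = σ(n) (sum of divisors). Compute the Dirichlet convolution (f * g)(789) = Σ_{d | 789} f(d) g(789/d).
(μ * σ)(789) = 789

Divisors of 789: [1, 3, 263, 789]. For each d | 789:
  d = 1: μ(1) · σ(789/1) = 1 · 1056 = 1056
  d = 3: μ(3) · σ(789/3) = -1 · 264 = -264
  d = 263: μ(263) · σ(789/263) = -1 · 4 = -4
  d = 789: μ(789) · σ(789/789) = 1 · 1 = 1
Summing: (μ * σ)(789) = 1056 + -264 + -4 + 1 = 789.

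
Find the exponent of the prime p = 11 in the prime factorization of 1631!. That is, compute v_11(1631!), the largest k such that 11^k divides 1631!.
v_11(1631!) = 162

Legendre's formula: v_p(n!) = Σ_{k ≥ 1} ⌊n / p^k⌋. For p = 11, n = 1631, the terms are:
  ⌊1631/11^1⌋ = ⌊1631/11⌋ = 148
  ⌊1631/11^2⌋ = ⌊1631/121⌋ = 13
  ⌊1631/11^3⌋ = ⌊1631/1331⌋ = 1
(the next term ⌊1631/11^4⌋ = 0, terminating the sum). Summing: v_11(1631!) = 148 + 13 + 1 = 162.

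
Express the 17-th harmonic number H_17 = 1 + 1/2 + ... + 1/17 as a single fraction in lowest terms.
H_17 = 42142223/12252240

Direct summation: H_17 = 1 + 1/2 + ... + 1/17. The least common denominator is lcm(1, ..., 17) = 12252240; over this denominator the numerator is 12252240 + 6126120 + 4084080 + 3063060 + 2450448 + 2042040 + 1750320 + 1531530 + 1361360 + 1225224 + 1113840 + 1021020 + 942480 + 875160 + 816816 + 765765 + 720720 = 42142223, so H_17 = 42142223/12252240 (already in lowest terms) ≈ 3.43955. (The PNT-adjacent estimate ln(17) + γ ≈ 3.41043 matches within O(1/n).)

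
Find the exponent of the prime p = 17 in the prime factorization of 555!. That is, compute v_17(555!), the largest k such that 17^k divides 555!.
v_17(555!) = 33

Legendre's formula: v_p(n!) = Σ_{k ≥ 1} ⌊n / p^k⌋. For p = 17, n = 555, the terms are:
  ⌊555/17^1⌋ = ⌊555/17⌋ = 32
  ⌊555/17^2⌋ = ⌊555/289⌋ = 1
(the next term ⌊555/17^3⌋ = 0, terminating the sum). Summing: v_17(555!) = 32 + 1 = 33.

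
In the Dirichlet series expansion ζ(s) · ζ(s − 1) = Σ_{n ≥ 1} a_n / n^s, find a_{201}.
σ(201) = 272

In the product (Σ m^0/m^s)(Σ k / k^s) = Σ (Σ_{d | n} d) / n^s, the coefficient of 1/n^s is σ(n) = Σ_{d | n} d. For n = 201, divisors are [1, 3, 67, 201]; summing: σ(201) = 272.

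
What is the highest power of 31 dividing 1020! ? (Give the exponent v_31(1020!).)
v_31(1020!) = 33

Legendre's formula: v_p(n!) = Σ_{k ≥ 1} ⌊n / p^k⌋. For p = 31, n = 1020, the terms are:
  ⌊1020/31^1⌋ = ⌊1020/31⌋ = 32
  ⌊1020/31^2⌋ = ⌊1020/961⌋ = 1
(the next term ⌊1020/31^3⌋ = 0, terminating the sum). Summing: v_31(1020!) = 32 + 1 = 33.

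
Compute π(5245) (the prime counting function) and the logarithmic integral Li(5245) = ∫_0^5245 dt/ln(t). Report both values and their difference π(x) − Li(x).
π(5245) = 697;  Li(5245) ≈ 712.97;  π(x) − Li(x) ≈ -15.97.

Direct count of primes ≤ 5245 gives π(5245) = 697. Numerical evaluation of the logarithmic integral gives Li(5245) ≈ 712.97. The difference π(x) − Li(x) ≈ -15.97 is typically negative for small/moderate x (Li(x) overestimates), though Littlewood's theorem shows this sign changes infinitely often.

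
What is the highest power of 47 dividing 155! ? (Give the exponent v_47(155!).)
v_47(155!) = 3

Legendre's formula: v_p(n!) = Σ_{k ≥ 1} ⌊n / p^k⌋. For p = 47, n = 155, the terms are:
  ⌊155/47^1⌋ = ⌊155/47⌋ = 3
(the next term ⌊155/47^2⌋ = 0, terminating the sum). Summing: v_47(155!) = 3 = 3.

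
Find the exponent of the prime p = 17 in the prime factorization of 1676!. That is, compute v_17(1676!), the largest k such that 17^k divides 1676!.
v_17(1676!) = 103

Legendre's formula: v_p(n!) = Σ_{k ≥ 1} ⌊n / p^k⌋. For p = 17, n = 1676, the terms are:
  ⌊1676/17^1⌋ = ⌊1676/17⌋ = 98
  ⌊1676/17^2⌋ = ⌊1676/289⌋ = 5
(the next term ⌊1676/17^3⌋ = 0, terminating the sum). Summing: v_17(1676!) = 98 + 5 = 103.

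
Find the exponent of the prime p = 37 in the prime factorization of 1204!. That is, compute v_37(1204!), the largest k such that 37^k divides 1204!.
v_37(1204!) = 32

Legendre's formula: v_p(n!) = Σ_{k ≥ 1} ⌊n / p^k⌋. For p = 37, n = 1204, the terms are:
  ⌊1204/37^1⌋ = ⌊1204/37⌋ = 32
(the next term ⌊1204/37^2⌋ = 0, terminating the sum). Summing: v_37(1204!) = 32 = 32.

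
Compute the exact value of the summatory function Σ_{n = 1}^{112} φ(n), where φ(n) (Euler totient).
Σ_{n ≤ 112} φ(n) = 3836

Compute φ(n) for each 1 ≤ n ≤ 112: φ(1) = 1, φ(2) = 1, φ(3) = 2, φ(4) = 2, φ(5) = 4, φ(6) = 2, φ(7) = 6, φ(8) = 4, φ(9) = 6, φ(10) = 4, φ(11) = 10, φ(12) = 4, φ(13) = 12, φ(14) = 6, φ(15) = 8, φ(16) = 8, φ(17) = 16, φ(18) = 6, φ(19) = 18, φ(20) = 8, φ(21) = 12, φ(22) = 10, φ(23) = 22, φ(24) = 8, φ(25) = 20, φ(26) = 12, φ(27) = 18, φ(28) = 12, φ(29) = 28, φ(30) = 8, φ(31) = 30, φ(32) = 16, φ(33) = 20, φ(34) = 16, φ(35) = 24, φ(36) = 12, φ(37) = 36, φ(38) = 18, φ(39) = 24, φ(40) = 16, φ(41) = 40, φ(42) = 12, φ(43) = 42, φ(44) = 20, φ(45) = 24, φ(46) = 22, φ(47) = 46, φ(48) = 16, φ(49) = 42, φ(50) = 20, φ(51) = 32, φ(52) = 24, φ(53) = 52, φ(54) = 18, φ(55) = 40, φ(56) = 24, φ(57) = 36, φ(58) = 28, φ(59) = 58, φ(60) = 16, φ(61) = 60, φ(62) = 30, φ(63) = 36, φ(64) = 32, φ(65) = 48, φ(66) = 20, φ(67) = 66, φ(68) = 32, φ(69) = 44, φ(70) = 24, φ(71) = 70, φ(72) = 24, φ(73) = 72, φ(74) = 36, φ(75) = 40, φ(76) = 36, φ(77) = 60, φ(78) = 24, φ(79) = 78, φ(80) = 32, φ(81) = 54, φ(82) = 40, φ(83) = 82, φ(84) = 24, φ(85) = 64, φ(86) = 42, φ(87) = 56, φ(88) = 40, φ(89) = 88, φ(90) = 24, φ(91) = 72, φ(92) = 44, φ(93) = 60, φ(94) = 46, φ(95) = 72, φ(96) = 32, φ(97) = 96, φ(98) = 42, φ(99) = 60, φ(100) = 40, φ(101) = 100, φ(102) = 32, φ(103) = 102, φ(104) = 48, φ(105) = 48, φ(106) = 52, φ(107) = 106, φ(108) = 36, φ(109) = 108, φ(110) = 40, φ(111) = 72, φ(112) = 48. Summing all 112 values: 3836. (Average order: Σ_{n ≤ x} φ(n) ~ (3/π²) x². For x = 112, (3/π²)·112² ≈ 3812.92.)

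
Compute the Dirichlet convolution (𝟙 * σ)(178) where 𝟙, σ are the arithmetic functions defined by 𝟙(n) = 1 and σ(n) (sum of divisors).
(𝟙 * σ)(178) = 364

Divisors of 178: [1, 2, 89, 178]. For each d | 178:
  d = 1: 𝟙(1) · σ(178/1) = 1 · 270 = 270
  d = 2: 𝟙(2) · σ(178/2) = 1 · 90 = 90
  d = 89: 𝟙(89) · σ(178/89) = 1 · 3 = 3
  d = 178: 𝟙(178) · σ(178/178) = 1 · 1 = 1
Summing: (𝟙 * σ)(178) = 270 + 90 + 3 + 1 = 364.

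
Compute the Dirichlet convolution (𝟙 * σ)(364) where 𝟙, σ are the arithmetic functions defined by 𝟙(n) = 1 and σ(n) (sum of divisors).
(𝟙 * σ)(364) = 1485

Divisors of 364: [1, 2, 4, 7, 13, 14, 26, 28, 52, 91, 182, 364]. For each d | 364:
  d = 1: 𝟙(1) · σ(364/1) = 1 · 784 = 784
  d = 2: 𝟙(2) · σ(364/2) = 1 · 336 = 336
  d = 4: 𝟙(4) · σ(364/4) = 1 · 112 = 112
  d = 7: 𝟙(7) · σ(364/7) = 1 · 98 = 98
  d = 13: 𝟙(13) · σ(364/13) = 1 · 56 = 56
  d = 14: 𝟙(14) · σ(364/14) = 1 · 42 = 42
  d = 26: 𝟙(26) · σ(364/26) = 1 · 24 = 24
  d = 28: 𝟙(28) · σ(364/28) = 1 · 14 = 14
  d = 52: 𝟙(52) · σ(364/52) = 1 · 8 = 8
  d = 91: 𝟙(91) · σ(364/91) = 1 · 7 = 7
  d = 182: 𝟙(182) · σ(364/182) = 1 · 3 = 3
  d = 364: 𝟙(364) · σ(364/364) = 1 · 1 = 1
Summing: (𝟙 * σ)(364) = 784 + 336 + 112 + 98 + 56 + 42 + 24 + 14 + 8 + 7 + 3 + 1 = 1485.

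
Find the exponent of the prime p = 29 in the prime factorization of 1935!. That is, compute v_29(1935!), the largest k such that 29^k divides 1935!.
v_29(1935!) = 68

Legendre's formula: v_p(n!) = Σ_{k ≥ 1} ⌊n / p^k⌋. For p = 29, n = 1935, the terms are:
  ⌊1935/29^1⌋ = ⌊1935/29⌋ = 66
  ⌊1935/29^2⌋ = ⌊1935/841⌋ = 2
(the next term ⌊1935/29^3⌋ = 0, terminating the sum). Summing: v_29(1935!) = 66 + 2 = 68.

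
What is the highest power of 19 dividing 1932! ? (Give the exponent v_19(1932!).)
v_19(1932!) = 106

Legendre's formula: v_p(n!) = Σ_{k ≥ 1} ⌊n / p^k⌋. For p = 19, n = 1932, the terms are:
  ⌊1932/19^1⌋ = ⌊1932/19⌋ = 101
  ⌊1932/19^2⌋ = ⌊1932/361⌋ = 5
(the next term ⌊1932/19^3⌋ = 0, terminating the sum). Summing: v_19(1932!) = 101 + 5 = 106.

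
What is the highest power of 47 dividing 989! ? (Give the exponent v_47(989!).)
v_47(989!) = 21

Legendre's formula: v_p(n!) = Σ_{k ≥ 1} ⌊n / p^k⌋. For p = 47, n = 989, the terms are:
  ⌊989/47^1⌋ = ⌊989/47⌋ = 21
(the next term ⌊989/47^2⌋ = 0, terminating the sum). Summing: v_47(989!) = 21 = 21.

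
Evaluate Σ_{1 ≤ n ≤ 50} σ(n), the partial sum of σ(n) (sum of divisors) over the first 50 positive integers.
Σ_{n ≤ 50} σ(n) = 2080

Compute σ(n) for each 1 ≤ n ≤ 50: σ(1) = 1, σ(2) = 3, σ(3) = 4, σ(4) = 7, σ(5) = 6, σ(6) = 12, σ(7) = 8, σ(8) = 15, σ(9) = 13, σ(10) = 18, σ(11) = 12, σ(12) = 28, σ(13) = 14, σ(14) = 24, σ(15) = 24, σ(16) = 31, σ(17) = 18, σ(18) = 39, σ(19) = 20, σ(20) = 42, σ(21) = 32, σ(22) = 36, σ(23) = 24, σ(24) = 60, σ(25) = 31, σ(26) = 42, σ(27) = 40, σ(28) = 56, σ(29) = 30, σ(30) = 72, σ(31) = 32, σ(32) = 63, σ(33) = 48, σ(34) = 54, σ(35) = 48, σ(36) = 91, σ(37) = 38, σ(38) = 60, σ(39) = 56, σ(40) = 90, σ(41) = 42, σ(42) = 96, σ(43) = 44, σ(44) = 84, σ(45) = 78, σ(46) = 72, σ(47) = 48, σ(48) = 124, σ(49) = 57, σ(50) = 93. Summing all 50 values: 2080. (Average order: Σ_{n ≤ x} σ(n) ~ (π²/12) x². For x = 50, (π²/12)·50² ≈ 2056.17.)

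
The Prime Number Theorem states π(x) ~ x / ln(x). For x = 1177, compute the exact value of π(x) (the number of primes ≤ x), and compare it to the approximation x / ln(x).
π(1177) = 193;  x/ln(x) ≈ 166.46;  relative error ≈ 13.75%.

Directly count primes up to 1177: π(1177) = 193. The PNT approximation gives 1177/ln(1177) ≈ 1177/7.07072 ≈ 166.46. Relative error (π(x) − x/ln(x)) / π(x) ≈ 13.75%; the approximation is known to undercount slightly (Li(x) is a better estimate).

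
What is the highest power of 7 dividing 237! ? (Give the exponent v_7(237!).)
v_7(237!) = 37

Legendre's formula: v_p(n!) = Σ_{k ≥ 1} ⌊n / p^k⌋. For p = 7, n = 237, the terms are:
  ⌊237/7^1⌋ = ⌊237/7⌋ = 33
  ⌊237/7^2⌋ = ⌊237/49⌋ = 4
(the next term ⌊237/7^3⌋ = 0, terminating the sum). Summing: v_7(237!) = 33 + 4 = 37.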